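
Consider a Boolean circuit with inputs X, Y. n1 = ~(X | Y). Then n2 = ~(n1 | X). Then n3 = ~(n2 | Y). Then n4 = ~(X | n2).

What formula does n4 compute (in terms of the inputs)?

~(X | (~((~(X | Y)) | X)))

n1 = ~(X | Y)
n2 = ~(n1 | X) = ~((~(X | Y)) | X)
n4 = ~(X | n2) = ~(X | (~((~(X | Y)) | X)))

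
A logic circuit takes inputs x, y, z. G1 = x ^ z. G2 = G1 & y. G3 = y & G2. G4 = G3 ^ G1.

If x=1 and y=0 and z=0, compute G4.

1

G1 = 1 ^ 0 = 1
G2 = 1 & 0 = 0
G3 = 0 & 0 = 0
G4 = 0 ^ 1 = 1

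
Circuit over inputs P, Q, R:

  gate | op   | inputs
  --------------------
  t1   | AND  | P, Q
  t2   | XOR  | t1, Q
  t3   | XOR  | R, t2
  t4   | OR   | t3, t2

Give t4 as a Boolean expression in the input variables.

t1 = P AND Q
t2 = t1 XOR Q = (P AND Q) XOR Q
t3 = R XOR t2 = R XOR ((P AND Q) XOR Q)
t4 = t3 OR t2 = (R XOR ((P AND Q) XOR Q)) OR ((P AND Q) XOR Q)

(R XOR ((P AND Q) XOR Q)) OR ((P AND Q) XOR Q)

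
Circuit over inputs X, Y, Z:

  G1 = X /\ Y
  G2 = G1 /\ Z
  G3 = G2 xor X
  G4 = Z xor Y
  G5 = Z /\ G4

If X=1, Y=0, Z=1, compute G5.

G4 = 1 xor 0 = 1
G5 = 1 /\ 1 = 1

1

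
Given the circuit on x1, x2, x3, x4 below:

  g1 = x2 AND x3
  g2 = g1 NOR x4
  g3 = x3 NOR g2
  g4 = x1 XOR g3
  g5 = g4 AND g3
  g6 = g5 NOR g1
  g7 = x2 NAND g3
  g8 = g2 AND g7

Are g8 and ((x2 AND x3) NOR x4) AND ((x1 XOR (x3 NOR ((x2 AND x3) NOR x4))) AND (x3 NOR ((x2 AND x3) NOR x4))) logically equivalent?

No

g1 = x2 AND x3
g2 = g1 NOR x4 = (x2 AND x3) NOR x4
g3 = x3 NOR g2 = x3 NOR ((x2 AND x3) NOR x4)
g7 = x2 NAND g3 = x2 NAND (x3 NOR ((x2 AND x3) NOR x4))
g8 = g2 AND g7 = ((x2 AND x3) NOR x4) AND (x2 NAND (x3 NOR ((x2 AND x3) NOR x4)))
At x1=0, x2=0, x3=0, x4=0: circuit gives 1, formula gives 0.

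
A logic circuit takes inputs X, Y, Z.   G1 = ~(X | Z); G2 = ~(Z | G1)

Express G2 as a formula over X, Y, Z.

G1 = ~(X | Z)
G2 = ~(Z | G1) = ~(Z | (~(X | Z)))

~(Z | (~(X | Z)))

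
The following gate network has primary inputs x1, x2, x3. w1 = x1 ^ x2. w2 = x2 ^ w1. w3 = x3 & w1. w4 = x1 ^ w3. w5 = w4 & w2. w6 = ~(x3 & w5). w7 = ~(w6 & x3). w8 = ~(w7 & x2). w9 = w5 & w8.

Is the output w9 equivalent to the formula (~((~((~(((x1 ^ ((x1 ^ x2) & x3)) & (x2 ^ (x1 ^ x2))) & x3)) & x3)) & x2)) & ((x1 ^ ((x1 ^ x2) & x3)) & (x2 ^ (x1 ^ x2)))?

Yes

w1 = x1 ^ x2
w2 = x2 ^ w1 = x2 ^ (x1 ^ x2)
w3 = x3 & w1 = x3 & (x1 ^ x2)
w4 = x1 ^ w3 = x1 ^ (x3 & (x1 ^ x2))
w5 = w4 & w2 = (x1 ^ (x3 & (x1 ^ x2))) & (x2 ^ (x1 ^ x2))
w6 = ~(x3 & w5) = ~(x3 & ((x1 ^ (x3 & (x1 ^ x2))) & (x2 ^ (x1 ^ x2))))
w7 = ~(w6 & x3) = ~((~(x3 & ((x1 ^ (x3 & (x1 ^ x2))) & (x2 ^ (x1 ^ x2))))) & x3)
w8 = ~(w7 & x2) = ~((~((~(x3 & ((x1 ^ (x3 & (x1 ^ x2))) & (x2 ^ (x1 ^ x2))))) & x3)) & x2)
w9 = w5 & w8 = ((x1 ^ (x3 & (x1 ^ x2))) & (x2 ^ (x1 ^ x2))) & (~((~((~(x3 & ((x1 ^ (x3 & (x1 ^ x2))) & (x2 ^ (x1 ^ x2))))) & x3)) & x2))
At x1=0, x2=0, x3=0: circuit gives 0, formula gives 0.
At x1=1, x2=0, x3=0: circuit gives 1, formula gives 1.
Agrees on all 8 inputs.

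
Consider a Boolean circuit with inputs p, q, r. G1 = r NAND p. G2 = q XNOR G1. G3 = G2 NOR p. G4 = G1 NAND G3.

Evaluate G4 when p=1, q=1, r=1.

1

G1 = 1 NAND 1 = 0
G2 = 1 XNOR 0 = 0
G3 = 0 NOR 1 = 0
G4 = 0 NAND 0 = 1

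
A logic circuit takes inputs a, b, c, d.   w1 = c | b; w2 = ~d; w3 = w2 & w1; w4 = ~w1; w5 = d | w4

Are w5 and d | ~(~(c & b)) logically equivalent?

w1 = c | b
w4 = ~w1 = ~(c | b)
w5 = d | w4 = d | ~(c | b)
At a=0, b=0, c=0, d=0: circuit gives 1, formula gives 0.

No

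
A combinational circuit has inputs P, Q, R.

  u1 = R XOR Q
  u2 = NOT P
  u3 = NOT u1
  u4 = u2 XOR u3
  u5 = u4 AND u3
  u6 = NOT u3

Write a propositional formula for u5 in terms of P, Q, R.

u1 = R XOR Q
u2 = NOT P
u3 = NOT u1 = NOT (R XOR Q)
u4 = u2 XOR u3 = NOT P XOR NOT (R XOR Q)
u5 = u4 AND u3 = (NOT P XOR NOT (R XOR Q)) AND NOT (R XOR Q)

(NOT P XOR NOT (R XOR Q)) AND NOT (R XOR Q)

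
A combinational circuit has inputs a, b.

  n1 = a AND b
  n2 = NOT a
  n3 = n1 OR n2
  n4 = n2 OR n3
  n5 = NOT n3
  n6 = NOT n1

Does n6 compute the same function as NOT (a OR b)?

n1 = a AND b
n6 = NOT n1 = NOT (a AND b)
At a=0, b=1: circuit gives 1, formula gives 0.

No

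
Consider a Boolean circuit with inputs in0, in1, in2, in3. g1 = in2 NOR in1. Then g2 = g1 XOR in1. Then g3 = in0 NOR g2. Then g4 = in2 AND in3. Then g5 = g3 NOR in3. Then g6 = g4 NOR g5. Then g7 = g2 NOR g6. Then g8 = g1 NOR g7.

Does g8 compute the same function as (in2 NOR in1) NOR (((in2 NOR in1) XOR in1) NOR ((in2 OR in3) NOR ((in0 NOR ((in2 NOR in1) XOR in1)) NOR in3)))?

No

g1 = in2 NOR in1
g2 = g1 XOR in1 = (in2 NOR in1) XOR in1
g3 = in0 NOR g2 = in0 NOR ((in2 NOR in1) XOR in1)
g4 = in2 AND in3
g5 = g3 NOR in3 = (in0 NOR ((in2 NOR in1) XOR in1)) NOR in3
g6 = g4 NOR g5 = (in2 AND in3) NOR ((in0 NOR ((in2 NOR in1) XOR in1)) NOR in3)
g7 = g2 NOR g6 = ((in2 NOR in1) XOR in1) NOR ((in2 AND in3) NOR ((in0 NOR ((in2 NOR in1) XOR in1)) NOR in3))
g8 = g1 NOR g7 = (in2 NOR in1) NOR (((in2 NOR in1) XOR in1) NOR ((in2 AND in3) NOR ((in0 NOR ((in2 NOR in1) XOR in1)) NOR in3)))
At in0=0, in1=0, in2=1, in3=0: circuit gives 1, formula gives 0.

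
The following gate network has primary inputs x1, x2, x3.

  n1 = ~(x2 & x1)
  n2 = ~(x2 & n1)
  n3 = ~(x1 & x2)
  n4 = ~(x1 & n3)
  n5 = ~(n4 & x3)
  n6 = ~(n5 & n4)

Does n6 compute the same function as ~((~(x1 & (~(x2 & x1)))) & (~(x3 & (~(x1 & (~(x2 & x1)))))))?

n3 = ~(x1 & x2)
n4 = ~(x1 & n3) = ~(x1 & (~(x1 & x2)))
n5 = ~(n4 & x3) = ~((~(x1 & (~(x1 & x2)))) & x3)
n6 = ~(n5 & n4) = ~((~((~(x1 & (~(x1 & x2)))) & x3)) & (~(x1 & (~(x1 & x2)))))
At x1=0, x2=0, x3=0: circuit gives 0, formula gives 0.
At x1=0, x2=0, x3=1: circuit gives 1, formula gives 1.
Agrees on all 8 inputs.

Yes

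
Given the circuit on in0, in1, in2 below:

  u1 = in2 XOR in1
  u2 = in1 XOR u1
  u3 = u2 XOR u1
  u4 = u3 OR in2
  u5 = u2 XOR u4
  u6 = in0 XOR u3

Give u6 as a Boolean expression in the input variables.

u1 = in2 XOR in1
u2 = in1 XOR u1 = in1 XOR (in2 XOR in1)
u3 = u2 XOR u1 = (in1 XOR (in2 XOR in1)) XOR (in2 XOR in1)
u6 = in0 XOR u3 = in0 XOR ((in1 XOR (in2 XOR in1)) XOR (in2 XOR in1))

in0 XOR ((in1 XOR (in2 XOR in1)) XOR (in2 XOR in1))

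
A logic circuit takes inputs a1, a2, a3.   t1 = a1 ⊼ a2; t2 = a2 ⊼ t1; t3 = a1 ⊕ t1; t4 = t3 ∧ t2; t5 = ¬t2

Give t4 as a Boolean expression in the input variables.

t1 = a1 ⊼ a2
t2 = a2 ⊼ t1 = a2 ⊼ (a1 ⊼ a2)
t3 = a1 ⊕ t1 = a1 ⊕ (a1 ⊼ a2)
t4 = t3 ∧ t2 = (a1 ⊕ (a1 ⊼ a2)) ∧ (a2 ⊼ (a1 ⊼ a2))

(a1 ⊕ (a1 ⊼ a2)) ∧ (a2 ⊼ (a1 ⊼ a2))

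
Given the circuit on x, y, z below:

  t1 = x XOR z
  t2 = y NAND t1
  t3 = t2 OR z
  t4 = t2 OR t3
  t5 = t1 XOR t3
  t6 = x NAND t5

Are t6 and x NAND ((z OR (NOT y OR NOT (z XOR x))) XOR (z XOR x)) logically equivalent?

t1 = x XOR z
t2 = y NAND t1 = y NAND (x XOR z)
t3 = t2 OR z = (y NAND (x XOR z)) OR z
t5 = t1 XOR t3 = (x XOR z) XOR ((y NAND (x XOR z)) OR z)
t6 = x NAND t5 = x NAND ((x XOR z) XOR ((y NAND (x XOR z)) OR z))
At x=1, y=0, z=1: circuit gives 0, formula gives 0.
At x=0, y=0, z=0: circuit gives 1, formula gives 1.
Agrees on all 8 inputs.

Yes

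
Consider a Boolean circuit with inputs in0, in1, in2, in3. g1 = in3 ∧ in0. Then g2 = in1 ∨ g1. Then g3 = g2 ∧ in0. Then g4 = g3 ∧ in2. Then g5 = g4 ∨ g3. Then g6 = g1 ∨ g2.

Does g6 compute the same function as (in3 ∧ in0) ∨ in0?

g1 = in3 ∧ in0
g2 = in1 ∨ g1 = in1 ∨ (in3 ∧ in0)
g6 = g1 ∨ g2 = (in3 ∧ in0) ∨ (in1 ∨ (in3 ∧ in0))
At in0=0, in1=1, in2=0, in3=0: circuit gives 1, formula gives 0.

No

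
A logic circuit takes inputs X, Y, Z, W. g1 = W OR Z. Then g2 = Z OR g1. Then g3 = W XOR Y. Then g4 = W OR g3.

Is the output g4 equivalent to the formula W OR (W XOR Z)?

No

g3 = W XOR Y
g4 = W OR g3 = W OR (W XOR Y)
At X=0, Y=0, Z=1, W=0: circuit gives 0, formula gives 1.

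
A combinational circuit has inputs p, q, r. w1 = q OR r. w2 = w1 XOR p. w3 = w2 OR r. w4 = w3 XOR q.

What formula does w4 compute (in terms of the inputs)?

w1 = q OR r
w2 = w1 XOR p = (q OR r) XOR p
w3 = w2 OR r = ((q OR r) XOR p) OR r
w4 = w3 XOR q = (((q OR r) XOR p) OR r) XOR q

(((q OR r) XOR p) OR r) XOR q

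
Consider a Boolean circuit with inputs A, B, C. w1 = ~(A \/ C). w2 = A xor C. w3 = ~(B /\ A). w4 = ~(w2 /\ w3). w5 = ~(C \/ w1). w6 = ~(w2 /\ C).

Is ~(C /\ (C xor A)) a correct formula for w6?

w2 = A xor C
w6 = ~(w2 /\ C) = ~((A xor C) /\ C)
At A=0, B=0, C=1: circuit gives 0, formula gives 0.
At A=0, B=0, C=0: circuit gives 1, formula gives 1.
Agrees on all 8 inputs.

Yes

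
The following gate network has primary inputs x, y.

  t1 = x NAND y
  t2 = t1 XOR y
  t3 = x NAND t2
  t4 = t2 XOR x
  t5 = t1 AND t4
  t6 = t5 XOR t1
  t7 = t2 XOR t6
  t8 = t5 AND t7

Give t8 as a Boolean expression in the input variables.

t1 = x NAND y
t2 = t1 XOR y = (x NAND y) XOR y
t4 = t2 XOR x = ((x NAND y) XOR y) XOR x
t5 = t1 AND t4 = (x NAND y) AND (((x NAND y) XOR y) XOR x)
t6 = t5 XOR t1 = ((x NAND y) AND (((x NAND y) XOR y) XOR x)) XOR (x NAND y)
t7 = t2 XOR t6 = ((x NAND y) XOR y) XOR (((x NAND y) AND (((x NAND y) XOR y) XOR x)) XOR (x NAND y))
t8 = t5 AND t7 = ((x NAND y) AND (((x NAND y) XOR y) XOR x)) AND (((x NAND y) XOR y) XOR (((x NAND y) AND (((x NAND y) XOR y) XOR x)) XOR (x NAND y)))

((x NAND y) AND (((x NAND y) XOR y) XOR x)) AND (((x NAND y) XOR y) XOR (((x NAND y) AND (((x NAND y) XOR y) XOR x)) XOR (x NAND y)))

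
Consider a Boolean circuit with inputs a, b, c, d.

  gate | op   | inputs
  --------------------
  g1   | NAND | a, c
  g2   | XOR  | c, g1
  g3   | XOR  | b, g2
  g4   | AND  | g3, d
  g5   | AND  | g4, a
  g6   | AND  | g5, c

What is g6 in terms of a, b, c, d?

(((b XOR (c XOR (a NAND c))) AND d) AND a) AND c

g1 = a NAND c
g2 = c XOR g1 = c XOR (a NAND c)
g3 = b XOR g2 = b XOR (c XOR (a NAND c))
g4 = g3 AND d = (b XOR (c XOR (a NAND c))) AND d
g5 = g4 AND a = ((b XOR (c XOR (a NAND c))) AND d) AND a
g6 = g5 AND c = (((b XOR (c XOR (a NAND c))) AND d) AND a) AND c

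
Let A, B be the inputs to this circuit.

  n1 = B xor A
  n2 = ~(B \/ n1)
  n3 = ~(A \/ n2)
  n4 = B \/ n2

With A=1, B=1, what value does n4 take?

n1 = 1 xor 1 = 0
n2 = ~(1 \/ 0) = 0
n4 = 1 \/ 0 = 1

1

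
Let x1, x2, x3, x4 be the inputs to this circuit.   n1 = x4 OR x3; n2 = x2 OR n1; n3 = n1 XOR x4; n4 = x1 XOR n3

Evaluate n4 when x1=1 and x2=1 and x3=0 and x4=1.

1

n1 = 1 OR 0 = 1
n3 = 1 XOR 1 = 0
n4 = 1 XOR 0 = 1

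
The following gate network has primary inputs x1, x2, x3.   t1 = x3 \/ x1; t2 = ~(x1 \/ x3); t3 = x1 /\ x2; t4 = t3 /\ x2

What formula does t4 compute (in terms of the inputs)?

t3 = x1 /\ x2
t4 = t3 /\ x2 = (x1 /\ x2) /\ x2

(x1 /\ x2) /\ x2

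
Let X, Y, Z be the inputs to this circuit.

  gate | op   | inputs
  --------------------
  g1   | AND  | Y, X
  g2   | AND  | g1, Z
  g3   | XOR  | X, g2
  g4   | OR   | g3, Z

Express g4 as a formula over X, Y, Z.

(X XOR ((Y AND X) AND Z)) OR Z

g1 = Y AND X
g2 = g1 AND Z = (Y AND X) AND Z
g3 = X XOR g2 = X XOR ((Y AND X) AND Z)
g4 = g3 OR Z = (X XOR ((Y AND X) AND Z)) OR Z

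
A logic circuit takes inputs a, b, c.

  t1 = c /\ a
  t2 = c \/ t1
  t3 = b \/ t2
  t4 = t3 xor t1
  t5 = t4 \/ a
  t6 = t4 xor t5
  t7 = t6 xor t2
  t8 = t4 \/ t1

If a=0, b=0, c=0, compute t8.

0

t1 = 0 /\ 0 = 0
t2 = 0 \/ 0 = 0
t3 = 0 \/ 0 = 0
t4 = 0 xor 0 = 0
t8 = 0 \/ 0 = 0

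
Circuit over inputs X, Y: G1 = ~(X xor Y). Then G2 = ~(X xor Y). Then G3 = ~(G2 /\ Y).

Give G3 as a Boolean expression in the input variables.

~((~(X xor Y)) /\ Y)

G2 = ~(X xor Y)
G3 = ~(G2 /\ Y) = ~((~(X xor Y)) /\ Y)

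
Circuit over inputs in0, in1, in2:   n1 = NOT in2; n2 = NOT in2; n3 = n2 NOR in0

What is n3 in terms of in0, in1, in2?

NOT in2 NOR in0

n2 = NOT in2
n3 = n2 NOR in0 = NOT in2 NOR in0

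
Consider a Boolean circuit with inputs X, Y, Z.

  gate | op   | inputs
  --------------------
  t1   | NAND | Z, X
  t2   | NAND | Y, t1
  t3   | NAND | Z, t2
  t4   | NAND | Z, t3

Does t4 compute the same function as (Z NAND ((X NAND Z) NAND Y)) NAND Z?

Yes

t1 = Z NAND X
t2 = Y NAND t1 = Y NAND (Z NAND X)
t3 = Z NAND t2 = Z NAND (Y NAND (Z NAND X))
t4 = Z NAND t3 = Z NAND (Z NAND (Y NAND (Z NAND X)))
At X=0, Y=1, Z=1: circuit gives 0, formula gives 0.
At X=0, Y=0, Z=0: circuit gives 1, formula gives 1.
Agrees on all 8 inputs.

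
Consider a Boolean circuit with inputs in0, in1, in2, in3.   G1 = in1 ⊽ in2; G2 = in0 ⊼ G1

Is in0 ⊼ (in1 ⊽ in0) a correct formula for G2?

No

G1 = in1 ⊽ in2
G2 = in0 ⊼ G1 = in0 ⊼ (in1 ⊽ in2)
At in0=1, in1=0, in2=0, in3=0: circuit gives 0, formula gives 1.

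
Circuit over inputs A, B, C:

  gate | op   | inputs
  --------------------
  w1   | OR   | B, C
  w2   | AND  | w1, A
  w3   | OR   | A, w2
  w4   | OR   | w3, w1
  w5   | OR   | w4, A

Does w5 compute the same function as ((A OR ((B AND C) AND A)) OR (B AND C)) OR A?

No

w1 = B OR C
w2 = w1 AND A = (B OR C) AND A
w3 = A OR w2 = A OR ((B OR C) AND A)
w4 = w3 OR w1 = (A OR ((B OR C) AND A)) OR (B OR C)
w5 = w4 OR A = ((A OR ((B OR C) AND A)) OR (B OR C)) OR A
At A=0, B=0, C=1: circuit gives 1, formula gives 0.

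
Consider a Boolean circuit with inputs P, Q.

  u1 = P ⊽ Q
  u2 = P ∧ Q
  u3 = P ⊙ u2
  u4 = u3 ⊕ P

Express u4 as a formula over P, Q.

u2 = P ∧ Q
u3 = P ⊙ u2 = P ⊙ (P ∧ Q)
u4 = u3 ⊕ P = (P ⊙ (P ∧ Q)) ⊕ P

(P ⊙ (P ∧ Q)) ⊕ P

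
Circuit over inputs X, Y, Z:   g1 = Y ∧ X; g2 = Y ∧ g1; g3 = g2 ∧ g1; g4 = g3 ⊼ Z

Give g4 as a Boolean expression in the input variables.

g1 = Y ∧ X
g2 = Y ∧ g1 = Y ∧ (Y ∧ X)
g3 = g2 ∧ g1 = (Y ∧ (Y ∧ X)) ∧ (Y ∧ X)
g4 = g3 ⊼ Z = ((Y ∧ (Y ∧ X)) ∧ (Y ∧ X)) ⊼ Z

((Y ∧ (Y ∧ X)) ∧ (Y ∧ X)) ⊼ Z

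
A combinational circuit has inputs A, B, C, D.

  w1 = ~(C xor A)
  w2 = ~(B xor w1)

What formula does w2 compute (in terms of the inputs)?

w1 = ~(C xor A)
w2 = ~(B xor w1) = ~(B xor (~(C xor A)))

~(B xor (~(C xor A)))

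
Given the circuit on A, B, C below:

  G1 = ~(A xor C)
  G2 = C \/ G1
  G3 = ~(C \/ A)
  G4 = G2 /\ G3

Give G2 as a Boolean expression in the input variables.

G1 = ~(A xor C)
G2 = C \/ G1 = C \/ (~(A xor C))

C \/ (~(A xor C))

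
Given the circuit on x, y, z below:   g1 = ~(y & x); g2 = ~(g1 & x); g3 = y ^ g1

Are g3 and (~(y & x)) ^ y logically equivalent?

g1 = ~(y & x)
g3 = y ^ g1 = y ^ (~(y & x))
At x=0, y=1, z=0: circuit gives 0, formula gives 0.
At x=0, y=0, z=0: circuit gives 1, formula gives 1.
Agrees on all 8 inputs.

Yes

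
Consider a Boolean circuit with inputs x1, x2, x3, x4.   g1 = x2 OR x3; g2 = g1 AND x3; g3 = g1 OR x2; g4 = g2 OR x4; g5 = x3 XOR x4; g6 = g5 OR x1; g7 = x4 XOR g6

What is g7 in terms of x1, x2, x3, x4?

x4 XOR ((x3 XOR x4) OR x1)

g5 = x3 XOR x4
g6 = g5 OR x1 = (x3 XOR x4) OR x1
g7 = x4 XOR g6 = x4 XOR ((x3 XOR x4) OR x1)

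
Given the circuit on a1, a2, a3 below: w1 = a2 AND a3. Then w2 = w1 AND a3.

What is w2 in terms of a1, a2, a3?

w1 = a2 AND a3
w2 = w1 AND a3 = (a2 AND a3) AND a3

(a2 AND a3) AND a3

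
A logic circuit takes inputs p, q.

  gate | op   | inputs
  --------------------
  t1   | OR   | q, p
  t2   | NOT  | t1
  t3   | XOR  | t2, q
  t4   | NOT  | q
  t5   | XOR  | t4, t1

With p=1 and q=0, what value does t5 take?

0

t1 = 0 OR 1 = 1
t4 = NOT 0 = 1
t5 = 1 XOR 1 = 0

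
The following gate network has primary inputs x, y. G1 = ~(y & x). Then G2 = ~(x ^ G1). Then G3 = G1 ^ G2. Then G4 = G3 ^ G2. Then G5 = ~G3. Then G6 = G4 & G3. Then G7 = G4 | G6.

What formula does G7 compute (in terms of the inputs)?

(((~(y & x)) ^ (~(x ^ (~(y & x))))) ^ (~(x ^ (~(y & x))))) | ((((~(y & x)) ^ (~(x ^ (~(y & x))))) ^ (~(x ^ (~(y & x))))) & ((~(y & x)) ^ (~(x ^ (~(y & x))))))

G1 = ~(y & x)
G2 = ~(x ^ G1) = ~(x ^ (~(y & x)))
G3 = G1 ^ G2 = (~(y & x)) ^ (~(x ^ (~(y & x))))
G4 = G3 ^ G2 = ((~(y & x)) ^ (~(x ^ (~(y & x))))) ^ (~(x ^ (~(y & x))))
G6 = G4 & G3 = (((~(y & x)) ^ (~(x ^ (~(y & x))))) ^ (~(x ^ (~(y & x))))) & ((~(y & x)) ^ (~(x ^ (~(y & x)))))
G7 = G4 | G6 = (((~(y & x)) ^ (~(x ^ (~(y & x))))) ^ (~(x ^ (~(y & x))))) | ((((~(y & x)) ^ (~(x ^ (~(y & x))))) ^ (~(x ^ (~(y & x))))) & ((~(y & x)) ^ (~(x ^ (~(y & x))))))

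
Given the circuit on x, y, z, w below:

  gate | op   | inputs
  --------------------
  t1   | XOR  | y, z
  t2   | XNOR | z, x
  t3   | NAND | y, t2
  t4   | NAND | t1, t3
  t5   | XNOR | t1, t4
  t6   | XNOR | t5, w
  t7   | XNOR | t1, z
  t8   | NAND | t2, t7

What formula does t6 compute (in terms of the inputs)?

t1 = y XOR z
t2 = z XNOR x
t3 = y NAND t2 = y NAND (z XNOR x)
t4 = t1 NAND t3 = (y XOR z) NAND (y NAND (z XNOR x))
t5 = t1 XNOR t4 = (y XOR z) XNOR ((y XOR z) NAND (y NAND (z XNOR x)))
t6 = t5 XNOR w = ((y XOR z) XNOR ((y XOR z) NAND (y NAND (z XNOR x)))) XNOR w

((y XOR z) XNOR ((y XOR z) NAND (y NAND (z XNOR x)))) XNOR w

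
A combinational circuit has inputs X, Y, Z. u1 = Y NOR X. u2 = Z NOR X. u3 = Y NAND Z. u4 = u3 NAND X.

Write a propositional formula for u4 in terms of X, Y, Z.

u3 = Y NAND Z
u4 = u3 NAND X = (Y NAND Z) NAND X

(Y NAND Z) NAND X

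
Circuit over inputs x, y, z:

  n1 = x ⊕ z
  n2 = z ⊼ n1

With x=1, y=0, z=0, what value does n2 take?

1

n1 = 1 ⊕ 0 = 1
n2 = 0 ⊼ 1 = 1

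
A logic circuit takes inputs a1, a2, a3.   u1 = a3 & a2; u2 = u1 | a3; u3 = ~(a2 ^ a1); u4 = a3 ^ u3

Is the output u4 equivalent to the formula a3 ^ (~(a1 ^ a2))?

u3 = ~(a2 ^ a1)
u4 = a3 ^ u3 = a3 ^ (~(a2 ^ a1))
At a1=0, a2=0, a3=1: circuit gives 0, formula gives 0.
At a1=0, a2=0, a3=0: circuit gives 1, formula gives 1.
Agrees on all 8 inputs.

Yes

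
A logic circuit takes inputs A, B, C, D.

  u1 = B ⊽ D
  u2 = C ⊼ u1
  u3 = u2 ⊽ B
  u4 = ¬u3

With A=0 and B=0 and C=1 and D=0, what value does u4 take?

u1 = 0 ⊽ 0 = 1
u2 = 1 ⊼ 1 = 0
u3 = 0 ⊽ 0 = 1
u4 = ¬1 = 0

0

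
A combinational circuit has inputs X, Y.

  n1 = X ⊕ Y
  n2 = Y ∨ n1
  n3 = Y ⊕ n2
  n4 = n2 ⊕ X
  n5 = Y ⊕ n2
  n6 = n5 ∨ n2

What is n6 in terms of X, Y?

n1 = X ⊕ Y
n2 = Y ∨ n1 = Y ∨ (X ⊕ Y)
n5 = Y ⊕ n2 = Y ⊕ (Y ∨ (X ⊕ Y))
n6 = n5 ∨ n2 = (Y ⊕ (Y ∨ (X ⊕ Y))) ∨ (Y ∨ (X ⊕ Y))

(Y ⊕ (Y ∨ (X ⊕ Y))) ∨ (Y ∨ (X ⊕ Y))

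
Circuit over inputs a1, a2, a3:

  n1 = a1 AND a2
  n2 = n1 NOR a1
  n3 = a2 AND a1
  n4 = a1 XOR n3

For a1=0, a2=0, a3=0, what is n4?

n3 = 0 AND 0 = 0
n4 = 0 XOR 0 = 0

0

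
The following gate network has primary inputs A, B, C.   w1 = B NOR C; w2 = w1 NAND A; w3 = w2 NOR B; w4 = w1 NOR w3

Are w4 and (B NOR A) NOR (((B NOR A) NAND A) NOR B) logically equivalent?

w1 = B NOR C
w2 = w1 NAND A = (B NOR C) NAND A
w3 = w2 NOR B = ((B NOR C) NAND A) NOR B
w4 = w1 NOR w3 = (B NOR C) NOR (((B NOR C) NAND A) NOR B)
At A=0, B=0, C=1: circuit gives 1, formula gives 0.

No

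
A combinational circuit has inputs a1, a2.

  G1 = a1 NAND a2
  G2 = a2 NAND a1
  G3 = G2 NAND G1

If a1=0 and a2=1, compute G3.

0

G1 = 0 NAND 1 = 1
G2 = 1 NAND 0 = 1
G3 = 1 NAND 1 = 0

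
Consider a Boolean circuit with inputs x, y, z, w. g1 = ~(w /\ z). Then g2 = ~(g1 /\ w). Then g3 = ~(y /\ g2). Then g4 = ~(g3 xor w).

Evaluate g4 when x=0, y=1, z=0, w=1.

1

g1 = ~(1 /\ 0) = 1
g2 = ~(1 /\ 1) = 0
g3 = ~(1 /\ 0) = 1
g4 = ~(1 xor 1) = 1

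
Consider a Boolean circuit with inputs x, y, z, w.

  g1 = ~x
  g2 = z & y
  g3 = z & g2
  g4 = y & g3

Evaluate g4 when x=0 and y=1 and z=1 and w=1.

g2 = 1 & 1 = 1
g3 = 1 & 1 = 1
g4 = 1 & 1 = 1

1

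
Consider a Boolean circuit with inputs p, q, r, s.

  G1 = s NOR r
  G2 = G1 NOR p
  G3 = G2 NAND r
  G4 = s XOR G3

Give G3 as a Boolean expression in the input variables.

G1 = s NOR r
G2 = G1 NOR p = (s NOR r) NOR p
G3 = G2 NAND r = ((s NOR r) NOR p) NAND r

((s NOR r) NOR p) NAND r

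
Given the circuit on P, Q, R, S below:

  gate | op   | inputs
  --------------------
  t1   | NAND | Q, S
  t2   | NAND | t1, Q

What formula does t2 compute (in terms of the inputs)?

t1 = Q NAND S
t2 = t1 NAND Q = (Q NAND S) NAND Q

(Q NAND S) NAND Q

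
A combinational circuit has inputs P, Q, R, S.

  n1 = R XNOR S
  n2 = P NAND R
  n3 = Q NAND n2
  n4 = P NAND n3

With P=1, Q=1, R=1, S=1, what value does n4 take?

0

n2 = 1 NAND 1 = 0
n3 = 1 NAND 0 = 1
n4 = 1 NAND 1 = 0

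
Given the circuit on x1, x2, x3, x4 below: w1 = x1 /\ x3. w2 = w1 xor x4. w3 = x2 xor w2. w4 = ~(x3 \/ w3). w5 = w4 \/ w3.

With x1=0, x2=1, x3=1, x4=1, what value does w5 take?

0

w1 = 0 /\ 1 = 0
w2 = 0 xor 1 = 1
w3 = 1 xor 1 = 0
w4 = ~(1 \/ 0) = 0
w5 = 0 \/ 0 = 0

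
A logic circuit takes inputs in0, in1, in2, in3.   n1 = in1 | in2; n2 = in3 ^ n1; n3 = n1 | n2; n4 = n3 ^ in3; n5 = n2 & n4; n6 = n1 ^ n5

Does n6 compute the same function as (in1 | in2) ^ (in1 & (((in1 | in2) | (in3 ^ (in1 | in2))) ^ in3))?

No

n1 = in1 | in2
n2 = in3 ^ n1 = in3 ^ (in1 | in2)
n3 = n1 | n2 = (in1 | in2) | (in3 ^ (in1 | in2))
n4 = n3 ^ in3 = ((in1 | in2) | (in3 ^ (in1 | in2))) ^ in3
n5 = n2 & n4 = (in3 ^ (in1 | in2)) & (((in1 | in2) | (in3 ^ (in1 | in2))) ^ in3)
n6 = n1 ^ n5 = (in1 | in2) ^ ((in3 ^ (in1 | in2)) & (((in1 | in2) | (in3 ^ (in1 | in2))) ^ in3))
At in0=0, in1=0, in2=1, in3=0: circuit gives 0, formula gives 1.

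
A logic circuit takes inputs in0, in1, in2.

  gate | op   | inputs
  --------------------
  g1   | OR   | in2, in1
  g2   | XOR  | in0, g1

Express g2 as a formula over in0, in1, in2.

in0 XOR (in2 OR in1)

g1 = in2 OR in1
g2 = in0 XOR g1 = in0 XOR (in2 OR in1)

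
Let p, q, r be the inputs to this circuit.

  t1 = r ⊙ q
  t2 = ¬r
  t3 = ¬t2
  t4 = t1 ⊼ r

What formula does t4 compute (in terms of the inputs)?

t1 = r ⊙ q
t4 = t1 ⊼ r = (r ⊙ q) ⊼ r

(r ⊙ q) ⊼ r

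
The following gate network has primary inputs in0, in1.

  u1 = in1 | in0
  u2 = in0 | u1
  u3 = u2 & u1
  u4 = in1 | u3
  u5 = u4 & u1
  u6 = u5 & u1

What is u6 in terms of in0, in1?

((in1 | ((in0 | (in1 | in0)) & (in1 | in0))) & (in1 | in0)) & (in1 | in0)

u1 = in1 | in0
u2 = in0 | u1 = in0 | (in1 | in0)
u3 = u2 & u1 = (in0 | (in1 | in0)) & (in1 | in0)
u4 = in1 | u3 = in1 | ((in0 | (in1 | in0)) & (in1 | in0))
u5 = u4 & u1 = (in1 | ((in0 | (in1 | in0)) & (in1 | in0))) & (in1 | in0)
u6 = u5 & u1 = ((in1 | ((in0 | (in1 | in0)) & (in1 | in0))) & (in1 | in0)) & (in1 | in0)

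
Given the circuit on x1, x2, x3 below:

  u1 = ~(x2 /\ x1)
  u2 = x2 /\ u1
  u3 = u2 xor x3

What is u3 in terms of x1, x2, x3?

(x2 /\ (~(x2 /\ x1))) xor x3

u1 = ~(x2 /\ x1)
u2 = x2 /\ u1 = x2 /\ (~(x2 /\ x1))
u3 = u2 xor x3 = (x2 /\ (~(x2 /\ x1))) xor x3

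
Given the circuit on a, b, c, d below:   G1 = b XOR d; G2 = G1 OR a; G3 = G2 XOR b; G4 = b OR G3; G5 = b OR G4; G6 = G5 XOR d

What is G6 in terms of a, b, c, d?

G1 = b XOR d
G2 = G1 OR a = (b XOR d) OR a
G3 = G2 XOR b = ((b XOR d) OR a) XOR b
G4 = b OR G3 = b OR (((b XOR d) OR a) XOR b)
G5 = b OR G4 = b OR (b OR (((b XOR d) OR a) XOR b))
G6 = G5 XOR d = (b OR (b OR (((b XOR d) OR a) XOR b))) XOR d

(b OR (b OR (((b XOR d) OR a) XOR b))) XOR d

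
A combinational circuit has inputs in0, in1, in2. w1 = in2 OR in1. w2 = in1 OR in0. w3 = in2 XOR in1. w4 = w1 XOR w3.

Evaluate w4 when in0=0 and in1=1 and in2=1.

1

w1 = 1 OR 1 = 1
w3 = 1 XOR 1 = 0
w4 = 1 XOR 0 = 1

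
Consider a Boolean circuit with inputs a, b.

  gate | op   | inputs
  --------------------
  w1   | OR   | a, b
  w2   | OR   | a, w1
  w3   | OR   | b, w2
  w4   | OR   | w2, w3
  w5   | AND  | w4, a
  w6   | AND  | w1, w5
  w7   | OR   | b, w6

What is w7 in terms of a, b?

w1 = a OR b
w2 = a OR w1 = a OR (a OR b)
w3 = b OR w2 = b OR (a OR (a OR b))
w4 = w2 OR w3 = (a OR (a OR b)) OR (b OR (a OR (a OR b)))
w5 = w4 AND a = ((a OR (a OR b)) OR (b OR (a OR (a OR b)))) AND a
w6 = w1 AND w5 = (a OR b) AND (((a OR (a OR b)) OR (b OR (a OR (a OR b)))) AND a)
w7 = b OR w6 = b OR ((a OR b) AND (((a OR (a OR b)) OR (b OR (a OR (a OR b)))) AND a))

b OR ((a OR b) AND (((a OR (a OR b)) OR (b OR (a OR (a OR b)))) AND a))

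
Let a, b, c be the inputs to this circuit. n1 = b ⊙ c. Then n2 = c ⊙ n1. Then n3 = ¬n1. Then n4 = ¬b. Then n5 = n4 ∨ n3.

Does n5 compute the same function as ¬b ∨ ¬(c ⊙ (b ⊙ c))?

n1 = b ⊙ c
n3 = ¬n1 = ¬(b ⊙ c)
n4 = ¬b
n5 = n4 ∨ n3 = ¬b ∨ ¬(b ⊙ c)
At a=0, b=1, c=0: circuit gives 1, formula gives 0.

No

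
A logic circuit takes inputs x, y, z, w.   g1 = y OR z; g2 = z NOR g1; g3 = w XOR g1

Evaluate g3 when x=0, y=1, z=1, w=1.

g1 = 1 OR 1 = 1
g3 = 1 XOR 1 = 0

0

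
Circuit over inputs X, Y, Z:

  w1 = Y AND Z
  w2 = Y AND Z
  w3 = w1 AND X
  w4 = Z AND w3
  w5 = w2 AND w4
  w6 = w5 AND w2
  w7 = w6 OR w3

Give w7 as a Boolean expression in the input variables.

(((Y AND Z) AND (Z AND ((Y AND Z) AND X))) AND (Y AND Z)) OR ((Y AND Z) AND X)

w1 = Y AND Z
w2 = Y AND Z
w3 = w1 AND X = (Y AND Z) AND X
w4 = Z AND w3 = Z AND ((Y AND Z) AND X)
w5 = w2 AND w4 = (Y AND Z) AND (Z AND ((Y AND Z) AND X))
w6 = w5 AND w2 = ((Y AND Z) AND (Z AND ((Y AND Z) AND X))) AND (Y AND Z)
w7 = w6 OR w3 = (((Y AND Z) AND (Z AND ((Y AND Z) AND X))) AND (Y AND Z)) OR ((Y AND Z) AND X)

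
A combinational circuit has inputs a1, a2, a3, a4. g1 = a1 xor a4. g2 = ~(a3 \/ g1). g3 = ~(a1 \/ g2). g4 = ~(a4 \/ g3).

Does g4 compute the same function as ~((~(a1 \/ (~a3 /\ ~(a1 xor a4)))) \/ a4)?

g1 = a1 xor a4
g2 = ~(a3 \/ g1) = ~(a3 \/ (a1 xor a4))
g3 = ~(a1 \/ g2) = ~(a1 \/ (~(a3 \/ (a1 xor a4))))
g4 = ~(a4 \/ g3) = ~(a4 \/ (~(a1 \/ (~(a3 \/ (a1 xor a4))))))
At a1=0, a2=0, a3=0, a4=1: circuit gives 0, formula gives 0.
At a1=0, a2=0, a3=0, a4=0: circuit gives 1, formula gives 1.
Agrees on all 16 inputs.

Yes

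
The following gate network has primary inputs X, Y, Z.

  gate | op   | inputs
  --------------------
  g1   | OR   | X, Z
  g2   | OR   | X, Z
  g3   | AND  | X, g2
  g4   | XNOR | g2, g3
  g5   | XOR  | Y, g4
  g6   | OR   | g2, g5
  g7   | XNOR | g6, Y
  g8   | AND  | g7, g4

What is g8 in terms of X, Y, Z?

(((X OR Z) OR (Y XOR ((X OR Z) XNOR (X AND (X OR Z))))) XNOR Y) AND ((X OR Z) XNOR (X AND (X OR Z)))

g2 = X OR Z
g3 = X AND g2 = X AND (X OR Z)
g4 = g2 XNOR g3 = (X OR Z) XNOR (X AND (X OR Z))
g5 = Y XOR g4 = Y XOR ((X OR Z) XNOR (X AND (X OR Z)))
g6 = g2 OR g5 = (X OR Z) OR (Y XOR ((X OR Z) XNOR (X AND (X OR Z))))
g7 = g6 XNOR Y = ((X OR Z) OR (Y XOR ((X OR Z) XNOR (X AND (X OR Z))))) XNOR Y
g8 = g7 AND g4 = (((X OR Z) OR (Y XOR ((X OR Z) XNOR (X AND (X OR Z))))) XNOR Y) AND ((X OR Z) XNOR (X AND (X OR Z)))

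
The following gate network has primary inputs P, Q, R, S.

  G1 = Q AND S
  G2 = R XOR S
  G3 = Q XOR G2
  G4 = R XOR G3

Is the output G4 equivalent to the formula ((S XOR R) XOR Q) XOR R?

Yes

G2 = R XOR S
G3 = Q XOR G2 = Q XOR (R XOR S)
G4 = R XOR G3 = R XOR (Q XOR (R XOR S))
At P=0, Q=0, R=0, S=0: circuit gives 0, formula gives 0.
At P=0, Q=0, R=0, S=1: circuit gives 1, formula gives 1.
Agrees on all 16 inputs.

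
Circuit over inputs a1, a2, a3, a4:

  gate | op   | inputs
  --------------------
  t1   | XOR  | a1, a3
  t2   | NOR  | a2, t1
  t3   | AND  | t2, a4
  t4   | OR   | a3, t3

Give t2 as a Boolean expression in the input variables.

t1 = a1 XOR a3
t2 = a2 NOR t1 = a2 NOR (a1 XOR a3)

a2 NOR (a1 XOR a3)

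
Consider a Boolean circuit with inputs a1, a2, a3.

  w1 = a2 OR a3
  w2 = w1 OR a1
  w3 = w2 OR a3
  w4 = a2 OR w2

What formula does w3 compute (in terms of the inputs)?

w1 = a2 OR a3
w2 = w1 OR a1 = (a2 OR a3) OR a1
w3 = w2 OR a3 = ((a2 OR a3) OR a1) OR a3

((a2 OR a3) OR a1) OR a3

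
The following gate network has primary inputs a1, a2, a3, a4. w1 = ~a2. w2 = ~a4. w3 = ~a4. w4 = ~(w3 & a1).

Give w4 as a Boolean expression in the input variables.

w3 = ~a4
w4 = ~(w3 & a1) = ~(~a4 & a1)

~(~a4 & a1)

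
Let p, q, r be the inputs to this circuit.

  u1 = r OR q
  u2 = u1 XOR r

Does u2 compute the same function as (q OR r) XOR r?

Yes

u1 = r OR q
u2 = u1 XOR r = (r OR q) XOR r
At p=0, q=0, r=0: circuit gives 0, formula gives 0.
At p=0, q=1, r=0: circuit gives 1, formula gives 1.
Agrees on all 8 inputs.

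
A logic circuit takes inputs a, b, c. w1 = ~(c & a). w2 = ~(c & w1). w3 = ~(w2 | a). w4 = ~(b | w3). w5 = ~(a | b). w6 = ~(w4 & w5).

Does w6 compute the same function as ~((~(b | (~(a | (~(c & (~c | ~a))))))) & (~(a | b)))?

Yes

w1 = ~(c & a)
w2 = ~(c & w1) = ~(c & (~(c & a)))
w3 = ~(w2 | a) = ~((~(c & (~(c & a)))) | a)
w4 = ~(b | w3) = ~(b | (~((~(c & (~(c & a)))) | a)))
w5 = ~(a | b)
w6 = ~(w4 & w5) = ~((~(b | (~((~(c & (~(c & a)))) | a)))) & (~(a | b)))
At a=0, b=0, c=0: circuit gives 0, formula gives 0.
At a=0, b=0, c=1: circuit gives 1, formula gives 1.
Agrees on all 8 inputs.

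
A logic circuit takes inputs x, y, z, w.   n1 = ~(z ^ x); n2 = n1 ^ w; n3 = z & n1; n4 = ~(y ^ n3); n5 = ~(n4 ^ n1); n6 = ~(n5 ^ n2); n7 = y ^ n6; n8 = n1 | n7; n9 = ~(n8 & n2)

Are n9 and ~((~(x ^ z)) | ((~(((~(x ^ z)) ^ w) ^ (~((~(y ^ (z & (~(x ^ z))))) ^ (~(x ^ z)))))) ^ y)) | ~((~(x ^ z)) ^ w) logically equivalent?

n1 = ~(z ^ x)
n2 = n1 ^ w = (~(z ^ x)) ^ w
n3 = z & n1 = z & (~(z ^ x))
n4 = ~(y ^ n3) = ~(y ^ (z & (~(z ^ x))))
n5 = ~(n4 ^ n1) = ~((~(y ^ (z & (~(z ^ x))))) ^ (~(z ^ x)))
n6 = ~(n5 ^ n2) = ~((~((~(y ^ (z & (~(z ^ x))))) ^ (~(z ^ x)))) ^ ((~(z ^ x)) ^ w))
n7 = y ^ n6 = y ^ (~((~((~(y ^ (z & (~(z ^ x))))) ^ (~(z ^ x)))) ^ ((~(z ^ x)) ^ w)))
n8 = n1 | n7 = (~(z ^ x)) | (y ^ (~((~((~(y ^ (z & (~(z ^ x))))) ^ (~(z ^ x)))) ^ ((~(z ^ x)) ^ w))))
n9 = ~(n8 & n2) = ~(((~(z ^ x)) | (y ^ (~((~((~(y ^ (z & (~(z ^ x))))) ^ (~(z ^ x)))) ^ ((~(z ^ x)) ^ w))))) & ((~(z ^ x)) ^ w))
At x=0, y=0, z=0, w=0: circuit gives 0, formula gives 0.
At x=0, y=0, z=0, w=1: circuit gives 1, formula gives 1.
Agrees on all 16 inputs.

Yes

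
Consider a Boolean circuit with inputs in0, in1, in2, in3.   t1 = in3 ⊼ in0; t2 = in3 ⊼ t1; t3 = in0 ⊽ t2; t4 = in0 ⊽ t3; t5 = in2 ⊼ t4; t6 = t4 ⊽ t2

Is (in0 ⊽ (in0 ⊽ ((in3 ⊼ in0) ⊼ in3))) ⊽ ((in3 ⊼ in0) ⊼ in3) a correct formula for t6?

t1 = in3 ⊼ in0
t2 = in3 ⊼ t1 = in3 ⊼ (in3 ⊼ in0)
t3 = in0 ⊽ t2 = in0 ⊽ (in3 ⊼ (in3 ⊼ in0))
t4 = in0 ⊽ t3 = in0 ⊽ (in0 ⊽ (in3 ⊼ (in3 ⊼ in0)))
t6 = t4 ⊽ t2 = (in0 ⊽ (in0 ⊽ (in3 ⊼ (in3 ⊼ in0)))) ⊽ (in3 ⊼ (in3 ⊼ in0))
At in0=0, in1=0, in2=0, in3=0: circuit gives 0, formula gives 0.
At in0=0, in1=0, in2=0, in3=1: circuit gives 1, formula gives 1.
Agrees on all 16 inputs.

Yes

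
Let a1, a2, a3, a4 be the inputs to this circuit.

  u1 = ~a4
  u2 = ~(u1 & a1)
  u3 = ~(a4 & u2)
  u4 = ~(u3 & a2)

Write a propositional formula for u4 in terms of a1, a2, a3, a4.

~((~(a4 & (~(~a4 & a1)))) & a2)

u1 = ~a4
u2 = ~(u1 & a1) = ~(~a4 & a1)
u3 = ~(a4 & u2) = ~(a4 & (~(~a4 & a1)))
u4 = ~(u3 & a2) = ~((~(a4 & (~(~a4 & a1)))) & a2)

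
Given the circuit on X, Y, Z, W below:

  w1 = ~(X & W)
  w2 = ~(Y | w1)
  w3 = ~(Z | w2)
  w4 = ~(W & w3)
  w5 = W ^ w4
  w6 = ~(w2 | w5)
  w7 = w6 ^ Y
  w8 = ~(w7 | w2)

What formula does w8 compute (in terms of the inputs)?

~(((~((~(Y | (~(X & W)))) | (W ^ (~(W & (~(Z | (~(Y | (~(X & W))))))))))) ^ Y) | (~(Y | (~(X & W)))))

w1 = ~(X & W)
w2 = ~(Y | w1) = ~(Y | (~(X & W)))
w3 = ~(Z | w2) = ~(Z | (~(Y | (~(X & W)))))
w4 = ~(W & w3) = ~(W & (~(Z | (~(Y | (~(X & W)))))))
w5 = W ^ w4 = W ^ (~(W & (~(Z | (~(Y | (~(X & W))))))))
w6 = ~(w2 | w5) = ~((~(Y | (~(X & W)))) | (W ^ (~(W & (~(Z | (~(Y | (~(X & W))))))))))
w7 = w6 ^ Y = (~((~(Y | (~(X & W)))) | (W ^ (~(W & (~(Z | (~(Y | (~(X & W))))))))))) ^ Y
w8 = ~(w7 | w2) = ~(((~((~(Y | (~(X & W)))) | (W ^ (~(W & (~(Z | (~(Y | (~(X & W))))))))))) ^ Y) | (~(Y | (~(X & W)))))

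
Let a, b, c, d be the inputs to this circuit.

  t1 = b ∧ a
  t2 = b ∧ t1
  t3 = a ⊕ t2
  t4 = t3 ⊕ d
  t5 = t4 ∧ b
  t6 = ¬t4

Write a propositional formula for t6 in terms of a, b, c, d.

¬((a ⊕ (b ∧ (b ∧ a))) ⊕ d)

t1 = b ∧ a
t2 = b ∧ t1 = b ∧ (b ∧ a)
t3 = a ⊕ t2 = a ⊕ (b ∧ (b ∧ a))
t4 = t3 ⊕ d = (a ⊕ (b ∧ (b ∧ a))) ⊕ d
t6 = ¬t4 = ¬((a ⊕ (b ∧ (b ∧ a))) ⊕ d)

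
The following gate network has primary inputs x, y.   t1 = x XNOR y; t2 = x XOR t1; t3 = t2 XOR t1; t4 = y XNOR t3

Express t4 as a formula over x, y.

y XNOR ((x XOR (x XNOR y)) XOR (x XNOR y))

t1 = x XNOR y
t2 = x XOR t1 = x XOR (x XNOR y)
t3 = t2 XOR t1 = (x XOR (x XNOR y)) XOR (x XNOR y)
t4 = y XNOR t3 = y XNOR ((x XOR (x XNOR y)) XOR (x XNOR y))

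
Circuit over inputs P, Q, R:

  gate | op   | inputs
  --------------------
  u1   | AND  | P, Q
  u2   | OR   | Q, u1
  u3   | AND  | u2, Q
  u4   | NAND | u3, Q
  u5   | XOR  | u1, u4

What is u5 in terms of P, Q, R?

u1 = P AND Q
u2 = Q OR u1 = Q OR (P AND Q)
u3 = u2 AND Q = (Q OR (P AND Q)) AND Q
u4 = u3 NAND Q = ((Q OR (P AND Q)) AND Q) NAND Q
u5 = u1 XOR u4 = (P AND Q) XOR (((Q OR (P AND Q)) AND Q) NAND Q)

(P AND Q) XOR (((Q OR (P AND Q)) AND Q) NAND Q)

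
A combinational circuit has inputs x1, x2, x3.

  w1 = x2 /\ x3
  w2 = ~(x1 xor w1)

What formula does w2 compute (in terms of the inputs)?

w1 = x2 /\ x3
w2 = ~(x1 xor w1) = ~(x1 xor (x2 /\ x3))

~(x1 xor (x2 /\ x3))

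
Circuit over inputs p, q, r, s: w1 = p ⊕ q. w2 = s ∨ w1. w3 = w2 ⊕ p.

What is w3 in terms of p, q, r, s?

w1 = p ⊕ q
w2 = s ∨ w1 = s ∨ (p ⊕ q)
w3 = w2 ⊕ p = (s ∨ (p ⊕ q)) ⊕ p

(s ∨ (p ⊕ q)) ⊕ p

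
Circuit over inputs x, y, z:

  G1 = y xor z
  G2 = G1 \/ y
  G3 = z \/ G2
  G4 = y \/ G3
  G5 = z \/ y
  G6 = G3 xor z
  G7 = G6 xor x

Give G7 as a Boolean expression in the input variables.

((z \/ ((y xor z) \/ y)) xor z) xor x

G1 = y xor z
G2 = G1 \/ y = (y xor z) \/ y
G3 = z \/ G2 = z \/ ((y xor z) \/ y)
G6 = G3 xor z = (z \/ ((y xor z) \/ y)) xor z
G7 = G6 xor x = ((z \/ ((y xor z) \/ y)) xor z) xor x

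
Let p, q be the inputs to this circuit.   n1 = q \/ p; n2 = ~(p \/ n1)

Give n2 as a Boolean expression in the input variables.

n1 = q \/ p
n2 = ~(p \/ n1) = ~(p \/ (q \/ p))

~(p \/ (q \/ p))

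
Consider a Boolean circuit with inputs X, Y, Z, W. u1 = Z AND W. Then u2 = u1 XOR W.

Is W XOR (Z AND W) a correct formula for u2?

u1 = Z AND W
u2 = u1 XOR W = (Z AND W) XOR W
At X=0, Y=0, Z=0, W=0: circuit gives 0, formula gives 0.
At X=0, Y=0, Z=0, W=1: circuit gives 1, formula gives 1.
Agrees on all 16 inputs.

Yes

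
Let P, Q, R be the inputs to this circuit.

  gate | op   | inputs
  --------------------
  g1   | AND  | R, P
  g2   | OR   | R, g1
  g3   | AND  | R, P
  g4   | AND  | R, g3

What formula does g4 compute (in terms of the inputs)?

R AND (R AND P)

g3 = R AND P
g4 = R AND g3 = R AND (R AND P)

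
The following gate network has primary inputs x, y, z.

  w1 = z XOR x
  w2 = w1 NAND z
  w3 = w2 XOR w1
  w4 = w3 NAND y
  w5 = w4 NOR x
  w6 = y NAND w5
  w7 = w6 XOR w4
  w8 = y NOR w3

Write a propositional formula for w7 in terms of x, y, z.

w1 = z XOR x
w2 = w1 NAND z = (z XOR x) NAND z
w3 = w2 XOR w1 = ((z XOR x) NAND z) XOR (z XOR x)
w4 = w3 NAND y = (((z XOR x) NAND z) XOR (z XOR x)) NAND y
w5 = w4 NOR x = ((((z XOR x) NAND z) XOR (z XOR x)) NAND y) NOR x
w6 = y NAND w5 = y NAND (((((z XOR x) NAND z) XOR (z XOR x)) NAND y) NOR x)
w7 = w6 XOR w4 = (y NAND (((((z XOR x) NAND z) XOR (z XOR x)) NAND y) NOR x)) XOR ((((z XOR x) NAND z) XOR (z XOR x)) NAND y)

(y NAND (((((z XOR x) NAND z) XOR (z XOR x)) NAND y) NOR x)) XOR ((((z XOR x) NAND z) XOR (z XOR x)) NAND y)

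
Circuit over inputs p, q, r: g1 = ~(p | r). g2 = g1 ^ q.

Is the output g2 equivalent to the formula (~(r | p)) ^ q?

Yes

g1 = ~(p | r)
g2 = g1 ^ q = (~(p | r)) ^ q
At p=0, q=0, r=1: circuit gives 0, formula gives 0.
At p=0, q=0, r=0: circuit gives 1, formula gives 1.
Agrees on all 8 inputs.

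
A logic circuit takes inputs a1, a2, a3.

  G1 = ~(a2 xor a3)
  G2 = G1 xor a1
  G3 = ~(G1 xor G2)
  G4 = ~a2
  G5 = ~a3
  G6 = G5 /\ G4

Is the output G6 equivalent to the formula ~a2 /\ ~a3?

G4 = ~a2
G5 = ~a3
G6 = G5 /\ G4 = ~a3 /\ ~a2
At a1=0, a2=0, a3=1: circuit gives 0, formula gives 0.
At a1=0, a2=0, a3=0: circuit gives 1, formula gives 1.
Agrees on all 8 inputs.

Yes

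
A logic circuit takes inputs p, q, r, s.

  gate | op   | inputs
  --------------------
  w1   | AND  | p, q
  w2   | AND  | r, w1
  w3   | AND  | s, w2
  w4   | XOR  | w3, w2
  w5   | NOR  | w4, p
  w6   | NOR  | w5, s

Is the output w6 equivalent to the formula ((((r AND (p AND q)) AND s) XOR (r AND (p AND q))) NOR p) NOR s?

w1 = p AND q
w2 = r AND w1 = r AND (p AND q)
w3 = s AND w2 = s AND (r AND (p AND q))
w4 = w3 XOR w2 = (s AND (r AND (p AND q))) XOR (r AND (p AND q))
w5 = w4 NOR p = ((s AND (r AND (p AND q))) XOR (r AND (p AND q))) NOR p
w6 = w5 NOR s = (((s AND (r AND (p AND q))) XOR (r AND (p AND q))) NOR p) NOR s
At p=0, q=0, r=0, s=0: circuit gives 0, formula gives 0.
At p=1, q=0, r=0, s=0: circuit gives 1, formula gives 1.
Agrees on all 16 inputs.

Yes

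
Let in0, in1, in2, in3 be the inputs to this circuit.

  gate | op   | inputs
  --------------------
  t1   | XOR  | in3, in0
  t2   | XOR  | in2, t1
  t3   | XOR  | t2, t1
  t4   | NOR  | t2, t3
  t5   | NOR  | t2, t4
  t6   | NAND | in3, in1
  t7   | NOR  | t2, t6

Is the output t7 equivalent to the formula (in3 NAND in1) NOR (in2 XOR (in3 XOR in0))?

t1 = in3 XOR in0
t2 = in2 XOR t1 = in2 XOR (in3 XOR in0)
t6 = in3 NAND in1
t7 = t2 NOR t6 = (in2 XOR (in3 XOR in0)) NOR (in3 NAND in1)
At in0=0, in1=0, in2=0, in3=0: circuit gives 0, formula gives 0.
At in0=0, in1=1, in2=1, in3=1: circuit gives 1, formula gives 1.
Agrees on all 16 inputs.

Yes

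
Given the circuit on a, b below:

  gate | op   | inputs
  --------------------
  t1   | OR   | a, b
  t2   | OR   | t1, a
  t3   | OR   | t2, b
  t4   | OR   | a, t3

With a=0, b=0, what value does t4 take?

0

t1 = 0 OR 0 = 0
t2 = 0 OR 0 = 0
t3 = 0 OR 0 = 0
t4 = 0 OR 0 = 0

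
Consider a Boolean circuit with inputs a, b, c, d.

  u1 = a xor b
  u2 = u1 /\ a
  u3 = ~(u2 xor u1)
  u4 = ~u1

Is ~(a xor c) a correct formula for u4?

u1 = a xor b
u4 = ~u1 = ~(a xor b)
At a=0, b=0, c=1, d=0: circuit gives 1, formula gives 0.

No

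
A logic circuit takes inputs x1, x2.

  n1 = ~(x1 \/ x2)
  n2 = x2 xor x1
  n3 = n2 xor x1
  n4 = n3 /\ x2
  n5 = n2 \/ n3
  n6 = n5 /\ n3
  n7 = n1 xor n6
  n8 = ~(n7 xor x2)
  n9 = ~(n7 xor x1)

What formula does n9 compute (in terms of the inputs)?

n1 = ~(x1 \/ x2)
n2 = x2 xor x1
n3 = n2 xor x1 = (x2 xor x1) xor x1
n5 = n2 \/ n3 = (x2 xor x1) \/ ((x2 xor x1) xor x1)
n6 = n5 /\ n3 = ((x2 xor x1) \/ ((x2 xor x1) xor x1)) /\ ((x2 xor x1) xor x1)
n7 = n1 xor n6 = (~(x1 \/ x2)) xor (((x2 xor x1) \/ ((x2 xor x1) xor x1)) /\ ((x2 xor x1) xor x1))
n9 = ~(n7 xor x1) = ~(((~(x1 \/ x2)) xor (((x2 xor x1) \/ ((x2 xor x1) xor x1)) /\ ((x2 xor x1) xor x1))) xor x1)

~(((~(x1 \/ x2)) xor (((x2 xor x1) \/ ((x2 xor x1) xor x1)) /\ ((x2 xor x1) xor x1))) xor x1)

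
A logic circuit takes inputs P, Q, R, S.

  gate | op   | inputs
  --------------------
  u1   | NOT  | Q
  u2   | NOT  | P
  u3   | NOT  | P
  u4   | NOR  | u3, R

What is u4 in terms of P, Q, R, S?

NOT P NOR R

u3 = NOT P
u4 = u3 NOR R = NOT P NOR R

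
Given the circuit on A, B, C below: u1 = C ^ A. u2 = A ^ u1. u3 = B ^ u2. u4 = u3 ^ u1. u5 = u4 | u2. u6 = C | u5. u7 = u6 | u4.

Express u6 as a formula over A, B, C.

C | (((B ^ (A ^ (C ^ A))) ^ (C ^ A)) | (A ^ (C ^ A)))

u1 = C ^ A
u2 = A ^ u1 = A ^ (C ^ A)
u3 = B ^ u2 = B ^ (A ^ (C ^ A))
u4 = u3 ^ u1 = (B ^ (A ^ (C ^ A))) ^ (C ^ A)
u5 = u4 | u2 = ((B ^ (A ^ (C ^ A))) ^ (C ^ A)) | (A ^ (C ^ A))
u6 = C | u5 = C | (((B ^ (A ^ (C ^ A))) ^ (C ^ A)) | (A ^ (C ^ A)))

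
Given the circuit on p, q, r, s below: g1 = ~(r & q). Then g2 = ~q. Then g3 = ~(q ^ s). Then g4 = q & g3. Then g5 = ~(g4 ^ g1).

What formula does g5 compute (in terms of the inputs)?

g1 = ~(r & q)
g3 = ~(q ^ s)
g4 = q & g3 = q & (~(q ^ s))
g5 = ~(g4 ^ g1) = ~((q & (~(q ^ s))) ^ (~(r & q)))

~((q & (~(q ^ s))) ^ (~(r & q)))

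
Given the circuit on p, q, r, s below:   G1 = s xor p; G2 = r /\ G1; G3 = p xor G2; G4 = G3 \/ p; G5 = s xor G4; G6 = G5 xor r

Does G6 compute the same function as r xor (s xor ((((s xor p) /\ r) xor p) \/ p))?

G1 = s xor p
G2 = r /\ G1 = r /\ (s xor p)
G3 = p xor G2 = p xor (r /\ (s xor p))
G4 = G3 \/ p = (p xor (r /\ (s xor p))) \/ p
G5 = s xor G4 = s xor ((p xor (r /\ (s xor p))) \/ p)
G6 = G5 xor r = (s xor ((p xor (r /\ (s xor p))) \/ p)) xor r
At p=0, q=0, r=0, s=0: circuit gives 0, formula gives 0.
At p=0, q=0, r=0, s=1: circuit gives 1, formula gives 1.
Agrees on all 16 inputs.

Yes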